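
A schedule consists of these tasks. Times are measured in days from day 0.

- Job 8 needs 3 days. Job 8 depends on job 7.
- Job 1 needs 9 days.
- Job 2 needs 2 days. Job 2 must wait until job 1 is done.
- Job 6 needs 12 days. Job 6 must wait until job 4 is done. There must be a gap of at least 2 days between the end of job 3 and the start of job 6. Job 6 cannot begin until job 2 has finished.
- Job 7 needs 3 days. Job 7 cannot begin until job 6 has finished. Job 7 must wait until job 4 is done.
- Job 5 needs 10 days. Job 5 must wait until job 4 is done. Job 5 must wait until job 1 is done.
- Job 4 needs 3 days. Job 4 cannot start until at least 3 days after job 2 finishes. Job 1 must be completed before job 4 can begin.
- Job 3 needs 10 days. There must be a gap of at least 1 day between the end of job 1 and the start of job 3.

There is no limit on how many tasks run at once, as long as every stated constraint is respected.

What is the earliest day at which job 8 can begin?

Job 1 can start immediately at day 0; it finishes at day 9.
Job 3 waits on job 1 (finishes day 9, plus 1-day gap → day 10), so it starts at day 10 and finishes at 10 + 10 = day 20.
Job 2 cannot begin until job 1 (finishes day 9). It runs from day 9 to 9 + 2 = day 11.
Job 4 has to wait for job 2 (finishes day 11, plus 3-day gap → day 14); job 1 (finishes day 9). The latest of these is day 14, so job 4 runs day 14 to 14 + 3 = day 17.
For job 6: job 4 (finishes day 17); job 3 (finishes day 20, plus 2-day gap → day 22); job 2 (finishes day 11). Taking the maximum gives a start of day 22, and it finishes at 22 + 12 = day 34.
Job 7 has to wait for job 6 (finishes day 34); job 4 (finishes day 17). The latest of these is day 34, so job 7 runs day 34 to 34 + 3 = day 37.
Job 8 waits on job 7 (finishes day 37), so the earliest it can start is day 37.

37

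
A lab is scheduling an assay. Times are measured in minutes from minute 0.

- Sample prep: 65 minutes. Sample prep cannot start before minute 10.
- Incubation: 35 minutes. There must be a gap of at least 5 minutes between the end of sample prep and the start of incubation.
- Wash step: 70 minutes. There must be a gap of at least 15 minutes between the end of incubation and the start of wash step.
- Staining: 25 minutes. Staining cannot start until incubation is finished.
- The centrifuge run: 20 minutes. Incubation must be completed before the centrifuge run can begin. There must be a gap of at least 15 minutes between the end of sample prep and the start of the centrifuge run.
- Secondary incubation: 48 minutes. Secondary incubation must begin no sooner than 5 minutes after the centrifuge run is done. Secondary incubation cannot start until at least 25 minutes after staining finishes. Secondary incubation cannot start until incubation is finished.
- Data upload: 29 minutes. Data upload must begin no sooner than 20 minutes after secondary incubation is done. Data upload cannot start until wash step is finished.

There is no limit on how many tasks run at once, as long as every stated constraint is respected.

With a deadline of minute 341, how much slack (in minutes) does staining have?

79

Sample prep cannot begin until its own release at minute 10. It runs from minute 10 to 10 + 65 = minute 75.
Incubation waits on sample prep (finishes minute 75, plus 5-minute gap → minute 80), so it starts at minute 80 and finishes at 80 + 35 = minute 115.
Staining waits on incubation (finishes minute 115), so it starts at minute 115 and finishes at 115 + 25 = minute 140.

Working backward from the deadline:
To finish by minute 341, data upload (duration 29) must start no later than minute 312.
Secondary incubation feeds into data upload (must start by minute 312, minus 20-minute gap → minute 292); so secondary incubation must finish by minute 292 and therefore start by minute 244.
Staining feeds into secondary incubation (must start by minute 244, minus 25-minute gap → minute 219); so staining must finish by minute 219 and therefore start by minute 194.
So staining can start as early as minute 115 and as late as minute 194, giving 194 − 115 = 79 minutes of slack.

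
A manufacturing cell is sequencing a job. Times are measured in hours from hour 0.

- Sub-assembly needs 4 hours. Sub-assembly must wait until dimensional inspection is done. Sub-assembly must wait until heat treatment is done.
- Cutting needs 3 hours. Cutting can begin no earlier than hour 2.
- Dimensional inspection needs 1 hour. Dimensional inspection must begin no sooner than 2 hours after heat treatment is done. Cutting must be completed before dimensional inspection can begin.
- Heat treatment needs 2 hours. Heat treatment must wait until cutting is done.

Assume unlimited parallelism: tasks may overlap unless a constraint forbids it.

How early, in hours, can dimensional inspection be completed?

Cutting cannot begin until its own release at hour 2. It runs from hour 2 to 2 + 3 = hour 5.
After cutting (finishes hour 5), heat treatment can start at hour 5 and finishes at hour 7.
Dimensional inspection needs all of heat treatment (finishes hour 7, plus 2-hour gap → hour 9); cutting (finishes hour 5). That puts its earliest start at hour 9; it finishes at 9 + 1 = hour 10.

10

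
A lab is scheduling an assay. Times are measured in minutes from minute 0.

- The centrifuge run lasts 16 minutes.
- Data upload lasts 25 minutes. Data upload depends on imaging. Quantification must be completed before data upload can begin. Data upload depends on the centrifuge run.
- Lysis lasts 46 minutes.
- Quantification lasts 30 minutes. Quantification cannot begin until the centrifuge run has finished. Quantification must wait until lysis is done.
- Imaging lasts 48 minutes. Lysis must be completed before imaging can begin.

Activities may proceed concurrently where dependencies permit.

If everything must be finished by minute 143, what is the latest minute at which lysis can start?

24

Data upload must finish by minute 143; it takes 25 minutes, so it must start by 143 − 25 = minute 118.
Imaging must finish before data upload (must start by minute 118). With a 48-minute duration, imaging must start by 118 − 48 = minute 70.
Since data upload (must start by minute 118) depends on it, quantification must finish by minute 118. Backing off its 30-minute duration gives a latest start of minute 88.
Lysis must finish in time for imaging (must start by minute 70); quantification (must start by minute 88). The tightest is minute 70, so lysis must start by 70 − 46 = minute 24.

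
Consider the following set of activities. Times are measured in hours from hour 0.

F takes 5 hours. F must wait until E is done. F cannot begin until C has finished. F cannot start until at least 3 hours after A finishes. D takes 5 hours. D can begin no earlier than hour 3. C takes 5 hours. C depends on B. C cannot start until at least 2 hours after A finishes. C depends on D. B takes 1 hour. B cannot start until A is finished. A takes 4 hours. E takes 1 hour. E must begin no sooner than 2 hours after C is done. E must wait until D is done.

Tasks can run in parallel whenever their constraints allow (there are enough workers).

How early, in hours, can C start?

8

D cannot begin until its own release at hour 3. It runs from hour 3 to 3 + 5 = hour 8.
Nothing blocks A, so it runs from hour 0 to hour 4.
B waits on A (finishes hour 4), so it starts at hour 4 and finishes at 4 + 1 = hour 5.
C waits on B (finishes hour 5); A (finishes hour 4, plus 2-hour gap → hour 6); D (finishes hour 8). The latest of these is hour 8, which is the earliest C can start.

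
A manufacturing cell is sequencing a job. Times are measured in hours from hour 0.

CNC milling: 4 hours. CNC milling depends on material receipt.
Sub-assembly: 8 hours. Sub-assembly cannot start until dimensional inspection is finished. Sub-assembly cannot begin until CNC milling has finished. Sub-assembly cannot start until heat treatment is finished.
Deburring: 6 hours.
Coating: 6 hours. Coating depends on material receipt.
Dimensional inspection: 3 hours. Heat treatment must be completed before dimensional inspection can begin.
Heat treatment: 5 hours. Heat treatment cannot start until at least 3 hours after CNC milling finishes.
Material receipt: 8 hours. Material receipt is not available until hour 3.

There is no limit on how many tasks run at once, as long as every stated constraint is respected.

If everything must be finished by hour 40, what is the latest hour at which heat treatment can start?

To finish by hour 40, sub-assembly (duration 8) must start no later than hour 32.
Dimensional inspection feeds into sub-assembly (must start by hour 32); so dimensional inspection must finish by hour 32 and therefore start by hour 29.
Heat treatment feeds dimensional inspection (must start by hour 29); sub-assembly (must start by hour 32). Taking the minimum, heat treatment must finish by hour 29 and start by 29 − 5 = hour 24.

24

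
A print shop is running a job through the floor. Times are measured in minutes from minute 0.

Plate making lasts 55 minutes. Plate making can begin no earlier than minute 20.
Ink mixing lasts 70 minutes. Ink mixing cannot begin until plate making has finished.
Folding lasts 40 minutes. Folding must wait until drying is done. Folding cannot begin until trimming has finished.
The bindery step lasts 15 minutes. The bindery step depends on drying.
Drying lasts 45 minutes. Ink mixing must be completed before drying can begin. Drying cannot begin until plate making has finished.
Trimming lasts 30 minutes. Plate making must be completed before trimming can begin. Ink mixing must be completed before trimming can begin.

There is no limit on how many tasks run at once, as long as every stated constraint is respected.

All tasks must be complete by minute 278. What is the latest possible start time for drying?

193

Folding must finish by minute 278; it takes 40 minutes, so it must start by 278 − 40 = minute 238.
Nothing follows the bindery step; the deadline of minute 278 is its only limit. It must start by 278 − 15 = minute 263.
Drying has several dependents: folding (must start by minute 238); the bindery step (must start by minute 263). The earliest of those limits is minute 238, so drying must start by 238 − 45 = minute 193.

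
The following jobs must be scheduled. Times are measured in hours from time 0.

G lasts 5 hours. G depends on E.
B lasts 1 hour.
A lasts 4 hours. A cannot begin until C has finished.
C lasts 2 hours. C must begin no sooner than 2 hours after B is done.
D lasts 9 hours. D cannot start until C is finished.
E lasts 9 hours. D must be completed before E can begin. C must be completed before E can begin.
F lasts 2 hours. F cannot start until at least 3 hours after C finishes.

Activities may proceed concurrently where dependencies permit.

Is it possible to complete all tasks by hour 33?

B can start immediately at hour 0; it finishes at hour 1.
C cannot begin until B (finishes hour 1, plus 2-hour gap → hour 3). It runs from hour 3 to 3 + 2 = hour 5.
After C (finishes hour 5, plus 3-hour gap → hour 8), F can start at hour 8 and finishes at hour 10.
After C (finishes hour 5), D can start at hour 5 and finishes at hour 14.
E needs all of D (finishes hour 14); C (finishes hour 5). That puts its earliest start at hour 14; it finishes at 14 + 9 = hour 23.
G waits on E (finishes hour 23), so it starts at hour 23 and finishes at 23 + 5 = hour 28.
A waits on C (finishes hour 5), so it starts at hour 5 and finishes at 5 + 4 = hour 9.
Every task is finished by hour 28, which is no later than the deadline of 33, so the schedule is feasible.

Yes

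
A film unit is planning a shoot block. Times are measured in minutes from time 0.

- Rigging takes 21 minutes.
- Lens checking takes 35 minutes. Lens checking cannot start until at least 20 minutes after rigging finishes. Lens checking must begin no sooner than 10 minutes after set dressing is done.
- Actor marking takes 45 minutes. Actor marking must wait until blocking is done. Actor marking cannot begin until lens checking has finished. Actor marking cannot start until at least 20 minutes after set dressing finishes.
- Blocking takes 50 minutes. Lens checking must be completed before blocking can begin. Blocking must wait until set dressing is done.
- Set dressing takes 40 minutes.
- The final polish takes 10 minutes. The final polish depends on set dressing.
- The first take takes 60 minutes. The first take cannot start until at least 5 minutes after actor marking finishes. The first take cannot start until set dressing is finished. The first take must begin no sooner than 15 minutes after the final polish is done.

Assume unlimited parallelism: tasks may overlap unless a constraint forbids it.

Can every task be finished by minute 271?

Set dressing has no prerequisites, so it starts at minute 0 and finishes at minute 40.
The final polish cannot begin until set dressing (finishes minute 40). It runs from minute 40 to 40 + 10 = minute 50.
Rigging can start immediately at minute 0; it finishes at minute 21.
For lens checking: rigging (finishes minute 21, plus 20-minute gap → minute 41); set dressing (finishes minute 40, plus 10-minute gap → minute 50). Taking the maximum gives a start of minute 50, and it finishes at 50 + 35 = minute 85.
For blocking: lens checking (finishes minute 85); set dressing (finishes minute 40). Taking the maximum gives a start of minute 85, and it finishes at 85 + 50 = minute 135.
Actor marking cannot start until blocking (finishes minute 135); lens checking (finishes minute 85); set dressing (finishes minute 40, plus 20-minute gap → minute 60). The controlling bound is minute 135, so actor marking finishes at 135 + 45 = minute 180.
For the first take: actor marking (finishes minute 180, plus 5-minute gap → minute 185); set dressing (finishes minute 40); the final polish (finishes minute 50, plus 15-minute gap → minute 65). Taking the maximum gives a start of minute 185, and it finishes at 185 + 60 = minute 245.
Every task is finished by minute 245, which is no later than the deadline of 271, so the schedule is feasible.

Yes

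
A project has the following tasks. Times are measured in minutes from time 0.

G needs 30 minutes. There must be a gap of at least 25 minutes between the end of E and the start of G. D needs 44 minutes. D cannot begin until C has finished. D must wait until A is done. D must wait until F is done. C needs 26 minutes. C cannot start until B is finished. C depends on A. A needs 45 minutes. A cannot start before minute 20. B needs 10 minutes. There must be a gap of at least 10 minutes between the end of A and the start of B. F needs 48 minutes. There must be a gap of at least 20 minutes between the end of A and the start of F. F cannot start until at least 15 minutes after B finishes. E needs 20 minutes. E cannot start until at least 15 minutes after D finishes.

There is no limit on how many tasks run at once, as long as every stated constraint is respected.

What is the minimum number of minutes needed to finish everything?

282

After its own release at minute 20, A can start at minute 20 and finishes at minute 65.
After A (finishes minute 65, plus 10-minute gap → minute 75), B can start at minute 75 and finishes at minute 85.
For F: A (finishes minute 65, plus 20-minute gap → minute 85); B (finishes minute 85, plus 15-minute gap → minute 100). Taking the maximum gives a start of minute 100, and it finishes at 100 + 48 = minute 148.
C has to wait for B (finishes minute 85); A (finishes minute 65). The latest of these is minute 85, so C runs minute 85 to 85 + 26 = minute 111.
D cannot start until C (finishes minute 111); A (finishes minute 65); F (finishes minute 148). The controlling bound is minute 148, so D finishes at 148 + 44 = minute 192.
After D (finishes minute 192, plus 15-minute gap → minute 207), E can start at minute 207 and finishes at minute 227.
After E (finishes minute 227, plus 25-minute gap → minute 252), G can start at minute 252 and finishes at minute 282.
All tasks are finished once the last one completes. Finish times: A at 65, B at 85, C at 111, D at 192, E at 227, F at 148, G at 282. The latest is minute 282.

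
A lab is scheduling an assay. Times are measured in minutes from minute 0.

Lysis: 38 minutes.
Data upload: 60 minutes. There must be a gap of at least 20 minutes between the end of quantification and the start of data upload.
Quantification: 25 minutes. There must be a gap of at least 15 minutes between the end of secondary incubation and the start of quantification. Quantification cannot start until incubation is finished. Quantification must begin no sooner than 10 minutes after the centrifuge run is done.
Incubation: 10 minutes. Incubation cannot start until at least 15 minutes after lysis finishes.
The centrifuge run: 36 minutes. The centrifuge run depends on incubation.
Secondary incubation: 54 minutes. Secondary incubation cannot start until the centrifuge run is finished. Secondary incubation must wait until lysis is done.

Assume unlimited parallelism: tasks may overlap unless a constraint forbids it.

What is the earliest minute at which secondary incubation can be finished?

Nothing blocks lysis, so it runs from minute 0 to minute 38.
After lysis (finishes minute 38, plus 15-minute gap → minute 53), incubation can start at minute 53 and finishes at minute 63.
The centrifuge run cannot begin until incubation (finishes minute 63). It runs from minute 63 to 63 + 36 = minute 99.
Secondary incubation has to wait for the centrifuge run (finishes minute 99); lysis (finishes minute 38). The latest of these is minute 99, so secondary incubation runs minute 99 to 99 + 54 = minute 153.

153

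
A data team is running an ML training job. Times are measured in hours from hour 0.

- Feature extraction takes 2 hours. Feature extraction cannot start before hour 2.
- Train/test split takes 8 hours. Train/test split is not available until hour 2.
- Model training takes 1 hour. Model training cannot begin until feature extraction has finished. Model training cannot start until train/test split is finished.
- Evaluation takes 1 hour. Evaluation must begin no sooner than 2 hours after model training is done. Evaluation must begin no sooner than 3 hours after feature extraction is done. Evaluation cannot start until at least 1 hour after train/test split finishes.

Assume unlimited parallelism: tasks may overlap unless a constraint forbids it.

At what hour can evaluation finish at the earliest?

14

After its own release at hour 2, train/test split can start at hour 2 and finishes at hour 10.
After its own release at hour 2, feature extraction can start at hour 2 and finishes at hour 4.
Model training has to wait for feature extraction (finishes hour 4); train/test split (finishes hour 10). The latest of these is hour 10, so model training runs hour 10 to 10 + 1 = hour 11.
Evaluation needs all of model training (finishes hour 11, plus 2-hour gap → hour 13); feature extraction (finishes hour 4, plus 3-hour gap → hour 7); train/test split (finishes hour 10, plus 1-hour gap → hour 11). That puts its earliest start at hour 13; it finishes at 13 + 1 = hour 14.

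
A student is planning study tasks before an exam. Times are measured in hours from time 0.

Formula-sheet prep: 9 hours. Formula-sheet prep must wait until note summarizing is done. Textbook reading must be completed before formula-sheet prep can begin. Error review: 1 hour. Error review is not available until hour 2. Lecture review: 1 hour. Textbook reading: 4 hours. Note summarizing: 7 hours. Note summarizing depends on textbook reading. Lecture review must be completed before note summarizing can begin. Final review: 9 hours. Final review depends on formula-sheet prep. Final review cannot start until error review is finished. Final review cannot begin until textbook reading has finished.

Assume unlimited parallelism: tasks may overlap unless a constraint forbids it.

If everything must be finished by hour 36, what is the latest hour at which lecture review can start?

10

To finish by hour 36, final review (duration 9) must start no later than hour 27.
Formula-sheet prep must finish before final review (must start by hour 27). With a 9-hour duration, formula-sheet prep must start by 27 − 9 = hour 18.
Note summarizing must finish before formula-sheet prep (must start by hour 18). With a 7-hour duration, note summarizing must start by 18 − 7 = hour 11.
Lecture review feeds into note summarizing (must start by hour 11); so lecture review must finish by hour 11 and therefore start by hour 10.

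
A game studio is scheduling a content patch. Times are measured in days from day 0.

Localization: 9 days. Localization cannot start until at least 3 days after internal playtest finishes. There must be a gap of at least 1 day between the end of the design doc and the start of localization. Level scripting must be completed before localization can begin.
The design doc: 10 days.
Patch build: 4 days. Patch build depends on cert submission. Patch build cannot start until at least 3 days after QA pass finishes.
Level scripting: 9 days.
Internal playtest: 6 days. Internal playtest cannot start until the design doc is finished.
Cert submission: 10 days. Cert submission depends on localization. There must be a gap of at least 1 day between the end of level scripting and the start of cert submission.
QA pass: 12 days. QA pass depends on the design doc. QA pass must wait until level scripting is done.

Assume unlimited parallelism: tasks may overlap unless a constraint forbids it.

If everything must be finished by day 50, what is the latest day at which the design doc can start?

8

Nothing follows patch build; the deadline of day 50 is its only limit. It must start by 50 − 4 = day 46.
Cert submission feeds into patch build (must start by day 46); so cert submission must finish by day 46 and therefore start by day 36.
Localization must finish before cert submission (must start by day 36). With a 9-day duration, localization must start by 36 − 9 = day 27.
Internal playtest has to be done before localization (must start by day 27, minus 3-day gap → day 24). That means finishing by day 24, i.e. starting by 24 − 6 = day 18.
QA pass feeds into patch build (must start by day 46, minus 3-day gap → day 43); so QA pass must finish by day 43 and therefore start by day 31.
The design doc feeds internal playtest (must start by day 18); localization (must start by day 27, minus 1-day gap → day 26); QA pass (must start by day 31). Taking the minimum, the design doc must finish by day 18 and start by 18 − 10 = day 8.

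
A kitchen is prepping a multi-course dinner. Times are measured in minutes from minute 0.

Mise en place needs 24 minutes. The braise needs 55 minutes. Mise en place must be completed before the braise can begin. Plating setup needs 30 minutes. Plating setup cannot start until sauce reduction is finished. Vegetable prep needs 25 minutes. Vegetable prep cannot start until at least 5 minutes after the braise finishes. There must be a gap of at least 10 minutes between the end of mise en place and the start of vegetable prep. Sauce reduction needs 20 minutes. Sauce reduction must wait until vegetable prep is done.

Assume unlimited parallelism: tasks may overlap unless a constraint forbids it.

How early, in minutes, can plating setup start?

Mise en place has no prerequisites, so it starts at minute 0 and finishes at minute 24.
The braise waits on mise en place (finishes minute 24), so it starts at minute 24 and finishes at 24 + 55 = minute 79.
Vegetable prep needs all of the braise (finishes minute 79, plus 5-minute gap → minute 84); mise en place (finishes minute 24, plus 10-minute gap → minute 34). That puts its earliest start at minute 84; it finishes at 84 + 25 = minute 109.
Sauce reduction waits on vegetable prep (finishes minute 109), so it starts at minute 109 and finishes at 109 + 20 = minute 129.
Plating setup waits on sauce reduction (finishes minute 129), so the earliest it can start is minute 129.

129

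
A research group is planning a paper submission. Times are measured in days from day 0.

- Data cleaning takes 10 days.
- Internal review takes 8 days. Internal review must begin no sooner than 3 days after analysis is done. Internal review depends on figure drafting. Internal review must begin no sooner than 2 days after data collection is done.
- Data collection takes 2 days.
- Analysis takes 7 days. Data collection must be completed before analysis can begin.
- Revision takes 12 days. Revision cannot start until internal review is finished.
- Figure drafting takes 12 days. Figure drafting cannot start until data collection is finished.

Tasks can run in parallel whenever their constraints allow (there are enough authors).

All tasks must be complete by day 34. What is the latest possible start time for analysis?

4

Revision has no dependents, so it just needs to finish by day 34. Starting by 34 − 12 = day 22 achieves that.
Internal review feeds into revision (must start by day 22); so internal review must finish by day 22 and therefore start by day 14.
Analysis has to be done before internal review (must start by day 14, minus 3-day gap → day 11). That means finishing by day 11, i.e. starting by 11 − 7 = day 4.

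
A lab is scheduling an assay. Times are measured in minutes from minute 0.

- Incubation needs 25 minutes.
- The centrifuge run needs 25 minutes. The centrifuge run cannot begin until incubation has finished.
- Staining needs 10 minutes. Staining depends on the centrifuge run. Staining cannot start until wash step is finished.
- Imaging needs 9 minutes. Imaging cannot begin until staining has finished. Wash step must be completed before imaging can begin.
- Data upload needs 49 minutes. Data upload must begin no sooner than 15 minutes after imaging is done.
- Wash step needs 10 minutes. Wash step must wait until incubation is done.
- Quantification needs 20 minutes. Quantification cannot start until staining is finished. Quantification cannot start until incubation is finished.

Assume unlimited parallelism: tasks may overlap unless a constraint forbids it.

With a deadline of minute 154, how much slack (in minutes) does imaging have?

Incubation has no prerequisites, so it starts at minute 0 and finishes at minute 25.
After incubation (finishes minute 25), wash step can start at minute 25 and finishes at minute 35.
After incubation (finishes minute 25), the centrifuge run can start at minute 25 and finishes at minute 50.
Staining cannot start until the centrifuge run (finishes minute 50); wash step (finishes minute 35). The controlling bound is minute 50, so staining finishes at 50 + 10 = minute 60.
Imaging has to wait for staining (finishes minute 60); wash step (finishes minute 35). The latest of these is minute 60, so imaging runs minute 60 to 60 + 9 = minute 69.

Working backward from the deadline:
Data upload has no dependents, so it just needs to finish by minute 154. Starting by 154 − 49 = minute 105 achieves that.
Since data upload (must start by minute 105, minus 15-minute gap → minute 90) depends on it, imaging must finish by minute 90. Backing off its 9-minute duration gives a latest start of minute 81.
So imaging can start as early as minute 60 and as late as minute 81, giving 81 − 60 = 21 minutes of slack.

21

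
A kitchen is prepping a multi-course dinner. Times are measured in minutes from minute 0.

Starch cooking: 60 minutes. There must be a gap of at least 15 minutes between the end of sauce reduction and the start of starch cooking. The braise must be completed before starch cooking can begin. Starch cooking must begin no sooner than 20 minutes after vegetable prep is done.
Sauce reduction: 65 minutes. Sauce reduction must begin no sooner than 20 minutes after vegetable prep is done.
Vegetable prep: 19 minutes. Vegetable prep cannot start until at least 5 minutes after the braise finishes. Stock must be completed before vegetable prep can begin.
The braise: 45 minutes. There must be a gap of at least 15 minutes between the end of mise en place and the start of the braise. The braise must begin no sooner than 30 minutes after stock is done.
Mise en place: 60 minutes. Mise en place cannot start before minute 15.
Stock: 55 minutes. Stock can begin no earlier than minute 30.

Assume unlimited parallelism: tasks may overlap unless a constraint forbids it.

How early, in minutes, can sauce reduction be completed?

After its own release at minute 30, stock can start at minute 30 and finishes at minute 85.
Mise en place cannot begin until its own release at minute 15. It runs from minute 15 to 15 + 60 = minute 75.
The braise has to wait for mise en place (finishes minute 75, plus 15-minute gap → minute 90); stock (finishes minute 85, plus 30-minute gap → minute 115). The latest of these is minute 115, so the braise runs minute 115 to 115 + 45 = minute 160.
For vegetable prep: the braise (finishes minute 160, plus 5-minute gap → minute 165); stock (finishes minute 85). Taking the maximum gives a start of minute 165, and it finishes at 165 + 19 = minute 184.
Sauce reduction waits on vegetable prep (finishes minute 184, plus 20-minute gap → minute 204), so it starts at minute 204 and finishes at 204 + 65 = minute 269.

269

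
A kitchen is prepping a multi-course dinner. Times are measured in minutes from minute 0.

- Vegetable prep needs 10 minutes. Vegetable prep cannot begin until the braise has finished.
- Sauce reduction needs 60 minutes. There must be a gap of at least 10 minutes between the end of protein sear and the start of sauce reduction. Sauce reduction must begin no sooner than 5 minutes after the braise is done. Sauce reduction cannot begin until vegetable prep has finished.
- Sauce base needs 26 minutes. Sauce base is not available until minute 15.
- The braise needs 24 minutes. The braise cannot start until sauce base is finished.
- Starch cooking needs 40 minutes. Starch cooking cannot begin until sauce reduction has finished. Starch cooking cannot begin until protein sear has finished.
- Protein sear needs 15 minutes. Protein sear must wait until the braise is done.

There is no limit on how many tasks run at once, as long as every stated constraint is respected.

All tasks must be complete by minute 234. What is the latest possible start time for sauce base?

59

Starch cooking has no dependents, so it just needs to finish by minute 234. Starting by 234 − 40 = minute 194 achieves that.
Sauce reduction must finish before starch cooking (must start by minute 194). With a 60-minute duration, sauce reduction must start by 194 − 60 = minute 134.
For protein sear: sauce reduction (must start by minute 134, minus 10-minute gap → minute 124); starch cooking (must start by minute 194). The most restrictive is minute 124; with a 15-minute duration, protein sear must start by minute 109.
Vegetable prep must finish before sauce reduction (must start by minute 134). With a 10-minute duration, vegetable prep must start by 134 − 10 = minute 124.
For the braise: protein sear (must start by minute 109); vegetable prep (must start by minute 124); sauce reduction (must start by minute 134, minus 5-minute gap → minute 129). The most restrictive is minute 109; with a 24-minute duration, the braise must start by minute 85.
Since the braise (must start by minute 85) depends on it, sauce base must finish by minute 85. Backing off its 26-minute duration gives a latest start of minute 59.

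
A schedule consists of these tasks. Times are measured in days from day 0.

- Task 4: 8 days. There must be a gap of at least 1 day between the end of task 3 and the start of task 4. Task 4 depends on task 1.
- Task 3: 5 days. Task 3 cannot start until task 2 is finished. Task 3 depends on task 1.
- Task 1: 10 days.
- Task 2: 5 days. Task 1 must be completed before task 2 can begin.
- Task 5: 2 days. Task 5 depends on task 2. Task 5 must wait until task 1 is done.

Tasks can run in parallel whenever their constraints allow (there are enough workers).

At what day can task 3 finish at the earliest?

Nothing blocks task 1, so it runs from day 0 to day 10.
Task 2 cannot begin until task 1 (finishes day 10). It runs from day 10 to 10 + 5 = day 15.
For task 3: task 2 (finishes day 15); task 1 (finishes day 10). Taking the maximum gives a start of day 15, and it finishes at 15 + 5 = day 20.

20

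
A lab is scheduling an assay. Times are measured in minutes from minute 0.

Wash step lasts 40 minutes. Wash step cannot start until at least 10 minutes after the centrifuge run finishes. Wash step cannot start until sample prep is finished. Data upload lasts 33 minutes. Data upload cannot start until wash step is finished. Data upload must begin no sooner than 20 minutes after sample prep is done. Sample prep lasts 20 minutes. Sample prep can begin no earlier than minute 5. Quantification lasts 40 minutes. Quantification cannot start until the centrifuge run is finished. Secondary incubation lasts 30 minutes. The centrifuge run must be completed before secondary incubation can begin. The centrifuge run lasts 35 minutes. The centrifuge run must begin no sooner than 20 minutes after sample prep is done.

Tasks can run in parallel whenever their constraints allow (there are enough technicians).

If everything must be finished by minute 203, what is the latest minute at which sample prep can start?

45

To finish by minute 203, data upload (duration 33) must start no later than minute 170.
Wash step feeds into data upload (must start by minute 170); so wash step must finish by minute 170 and therefore start by minute 130.
Secondary incubation must finish by minute 203; it takes 30 minutes, so it must start by 203 − 30 = minute 173.
Quantification has no dependents, so it just needs to finish by minute 203. Starting by 203 − 40 = minute 163 achieves that.
The centrifuge run has several dependents: wash step (must start by minute 130, minus 10-minute gap → minute 120); secondary incubation (must start by minute 173); quantification (must start by minute 163). The earliest of those limits is minute 120, so the centrifuge run must start by 120 − 35 = minute 85.
Sample prep feeds the centrifuge run (must start by minute 85, minus 20-minute gap → minute 65); wash step (must start by minute 130); data upload (must start by minute 170, minus 20-minute gap → minute 150). Taking the minimum, sample prep must finish by minute 65 and start by 65 − 20 = minute 45.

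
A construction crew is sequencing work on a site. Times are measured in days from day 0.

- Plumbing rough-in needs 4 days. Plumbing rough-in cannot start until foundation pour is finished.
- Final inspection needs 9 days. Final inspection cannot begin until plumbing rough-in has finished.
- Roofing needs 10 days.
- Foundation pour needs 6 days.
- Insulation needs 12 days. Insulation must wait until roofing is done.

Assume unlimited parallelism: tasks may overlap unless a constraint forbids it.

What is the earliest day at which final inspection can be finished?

Foundation pour has no prerequisites, so it starts at day 0 and finishes at day 6.
After foundation pour (finishes day 6), plumbing rough-in can start at day 6 and finishes at day 10.
After plumbing rough-in (finishes day 10), final inspection can start at day 10 and finishes at day 19.

19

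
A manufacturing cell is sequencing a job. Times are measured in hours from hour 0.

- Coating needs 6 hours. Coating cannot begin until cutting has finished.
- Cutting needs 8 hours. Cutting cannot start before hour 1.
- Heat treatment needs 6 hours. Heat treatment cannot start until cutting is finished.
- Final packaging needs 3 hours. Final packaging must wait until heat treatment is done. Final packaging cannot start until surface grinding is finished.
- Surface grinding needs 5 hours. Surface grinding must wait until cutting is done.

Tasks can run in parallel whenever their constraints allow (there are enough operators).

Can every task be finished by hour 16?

After its own release at hour 1, cutting can start at hour 1 and finishes at hour 9.
Coating waits on cutting (finishes hour 9), so it starts at hour 9 and finishes at 9 + 6 = hour 15.
Surface grinding cannot begin until cutting (finishes hour 9). It runs from hour 9 to 9 + 5 = hour 14.
After cutting (finishes hour 9), heat treatment can start at hour 9 and finishes at hour 15.
For final packaging: heat treatment (finishes hour 15); surface grinding (finishes hour 14). Taking the maximum gives a start of hour 15, and it finishes at 15 + 3 = hour 18.
The earliest everything can be done is hour 18, which is after the deadline of 16, so it is not possible.

No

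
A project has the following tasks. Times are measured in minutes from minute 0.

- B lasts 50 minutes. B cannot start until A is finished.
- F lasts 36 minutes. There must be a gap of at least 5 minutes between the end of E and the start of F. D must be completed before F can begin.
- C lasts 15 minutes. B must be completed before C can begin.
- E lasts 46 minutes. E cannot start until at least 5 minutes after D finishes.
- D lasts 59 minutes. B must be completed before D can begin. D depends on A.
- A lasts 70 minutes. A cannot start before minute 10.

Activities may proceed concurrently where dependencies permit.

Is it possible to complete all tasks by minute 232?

After its own release at minute 10, A can start at minute 10 and finishes at minute 80.
After A (finishes minute 80), B can start at minute 80 and finishes at minute 130.
D needs all of B (finishes minute 130); A (finishes minute 80). That puts its earliest start at minute 130; it finishes at 130 + 59 = minute 189.
E cannot begin until D (finishes minute 189, plus 5-minute gap → minute 194). It runs from minute 194 to 194 + 46 = minute 240.
F cannot start until E (finishes minute 240, plus 5-minute gap → minute 245); D (finishes minute 189). The controlling bound is minute 245, so F finishes at 245 + 36 = minute 281.
C cannot begin until B (finishes minute 130). It runs from minute 130 to 130 + 15 = minute 145.
The earliest everything can be done is minute 281, which is after the deadline of 232, so it is not possible.

No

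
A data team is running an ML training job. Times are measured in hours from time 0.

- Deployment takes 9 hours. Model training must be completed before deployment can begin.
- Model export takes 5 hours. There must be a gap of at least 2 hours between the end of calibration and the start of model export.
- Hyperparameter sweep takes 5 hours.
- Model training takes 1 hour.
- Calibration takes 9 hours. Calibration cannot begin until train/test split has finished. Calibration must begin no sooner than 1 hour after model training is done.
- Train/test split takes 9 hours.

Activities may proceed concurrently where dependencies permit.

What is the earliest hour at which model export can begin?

Model training can start immediately at hour 0; it finishes at hour 1.
Nothing blocks train/test split, so it runs from hour 0 to hour 9.
Calibration cannot start until train/test split (finishes hour 9); model training (finishes hour 1, plus 1-hour gap → hour 2). The controlling bound is hour 9, so calibration finishes at 9 + 9 = hour 18.
Model export waits on calibration (finishes hour 18, plus 2-hour gap → hour 20), so the earliest it can start is hour 20.

20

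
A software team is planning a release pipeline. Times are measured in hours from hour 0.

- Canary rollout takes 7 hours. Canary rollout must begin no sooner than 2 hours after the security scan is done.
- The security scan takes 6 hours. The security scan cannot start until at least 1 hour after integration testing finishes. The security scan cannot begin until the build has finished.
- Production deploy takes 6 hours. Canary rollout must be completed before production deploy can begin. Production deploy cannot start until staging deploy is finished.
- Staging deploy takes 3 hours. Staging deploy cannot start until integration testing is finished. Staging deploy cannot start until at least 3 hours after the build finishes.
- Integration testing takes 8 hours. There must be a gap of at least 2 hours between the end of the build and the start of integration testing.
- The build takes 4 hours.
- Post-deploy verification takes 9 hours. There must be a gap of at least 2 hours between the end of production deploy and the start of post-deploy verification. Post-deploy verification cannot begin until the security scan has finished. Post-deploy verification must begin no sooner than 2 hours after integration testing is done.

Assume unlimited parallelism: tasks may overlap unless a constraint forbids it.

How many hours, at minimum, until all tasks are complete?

The build has no prerequisites, so it starts at hour 0 and finishes at hour 4.
Integration testing cannot begin until the build (finishes hour 4, plus 2-hour gap → hour 6). It runs from hour 6 to 6 + 8 = hour 14.
Staging deploy cannot start until integration testing (finishes hour 14); the build (finishes hour 4, plus 3-hour gap → hour 7). The controlling bound is hour 14, so staging deploy finishes at 14 + 3 = hour 17.
The security scan cannot start until integration testing (finishes hour 14, plus 1-hour gap → hour 15); the build (finishes hour 4). The controlling bound is hour 15, so the security scan finishes at 15 + 6 = hour 21.
Canary rollout waits on the security scan (finishes hour 21, plus 2-hour gap → hour 23), so it starts at hour 23 and finishes at 23 + 7 = hour 30.
Production deploy cannot start until canary rollout (finishes hour 30); staging deploy (finishes hour 17). The controlling bound is hour 30, so production deploy finishes at 30 + 6 = hour 36.
Post-deploy verification has to wait for production deploy (finishes hour 36, plus 2-hour gap → hour 38); the security scan (finishes hour 21); integration testing (finishes hour 14, plus 2-hour gap → hour 16). The latest of these is hour 38, so post-deploy verification runs hour 38 to 38 + 9 = hour 47.
All tasks are finished once the last one completes. Finish times: The build at 4, Integration testing at 14, The security scan at 21, Staging deploy at 17, Canary rollout at 30, Production deploy at 36, Post-deploy verification at 47. The latest is hour 47.

47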